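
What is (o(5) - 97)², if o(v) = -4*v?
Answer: 13689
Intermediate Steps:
(o(5) - 97)² = (-4*5 - 97)² = (-20 - 97)² = (-117)² = 13689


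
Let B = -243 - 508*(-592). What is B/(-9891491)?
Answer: -300493/9891491 ≈ -0.030379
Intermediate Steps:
B = 300493 (B = -243 + 300736 = 300493)
B/(-9891491) = 300493/(-9891491) = 300493*(-1/9891491) = -300493/9891491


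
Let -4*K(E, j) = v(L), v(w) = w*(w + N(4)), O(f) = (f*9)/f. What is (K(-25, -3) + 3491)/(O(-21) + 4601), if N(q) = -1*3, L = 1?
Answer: 6983/9220 ≈ 0.75738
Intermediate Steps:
N(q) = -3
O(f) = 9 (O(f) = (9*f)/f = 9)
v(w) = w*(-3 + w) (v(w) = w*(w - 3) = w*(-3 + w))
K(E, j) = ½ (K(E, j) = -(-3 + 1)/4 = -(-2)/4 = -¼*(-2) = ½)
(K(-25, -3) + 3491)/(O(-21) + 4601) = (½ + 3491)/(9 + 4601) = (6983/2)/4610 = (6983/2)*(1/4610) = 6983/9220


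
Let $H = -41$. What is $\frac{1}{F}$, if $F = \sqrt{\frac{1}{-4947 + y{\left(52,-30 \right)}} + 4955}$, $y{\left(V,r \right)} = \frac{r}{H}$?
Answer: $\frac{3 \sqrt{22642489965102}}{1004859094} \approx 0.014206$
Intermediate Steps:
$y{\left(V,r \right)} = - \frac{r}{41}$ ($y{\left(V,r \right)} = \frac{r}{-41} = r \left(- \frac{1}{41}\right) = - \frac{r}{41}$)
$F = \frac{\sqrt{22642489965102}}{67599}$ ($F = \sqrt{\frac{1}{-4947 - - \frac{30}{41}} + 4955} = \sqrt{\frac{1}{-4947 + \frac{30}{41}} + 4955} = \sqrt{\frac{1}{- \frac{202797}{41}} + 4955} = \sqrt{- \frac{41}{202797} + 4955} = \sqrt{\frac{1004859094}{202797}} = \frac{\sqrt{22642489965102}}{67599} \approx 70.392$)
$\frac{1}{F} = \frac{1}{\frac{1}{67599} \sqrt{22642489965102}} = \frac{3 \sqrt{22642489965102}}{1004859094}$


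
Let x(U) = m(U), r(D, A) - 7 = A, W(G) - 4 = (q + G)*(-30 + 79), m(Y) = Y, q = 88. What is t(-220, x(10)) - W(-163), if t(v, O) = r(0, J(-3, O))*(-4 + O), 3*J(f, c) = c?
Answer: 3733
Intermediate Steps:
W(G) = 4316 + 49*G (W(G) = 4 + (88 + G)*(-30 + 79) = 4 + (88 + G)*49 = 4 + (4312 + 49*G) = 4316 + 49*G)
J(f, c) = c/3
r(D, A) = 7 + A
x(U) = U
t(v, O) = (-4 + O)*(7 + O/3) (t(v, O) = (7 + O/3)*(-4 + O) = (-4 + O)*(7 + O/3))
t(-220, x(10)) - W(-163) = (-4 + 10)*(21 + 10)/3 - (4316 + 49*(-163)) = (⅓)*6*31 - (4316 - 7987) = 62 - 1*(-3671) = 62 + 3671 = 3733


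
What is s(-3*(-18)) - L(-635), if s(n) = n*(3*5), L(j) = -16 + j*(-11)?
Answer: -6159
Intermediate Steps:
L(j) = -16 - 11*j
s(n) = 15*n (s(n) = n*15 = 15*n)
s(-3*(-18)) - L(-635) = 15*(-3*(-18)) - (-16 - 11*(-635)) = 15*54 - (-16 + 6985) = 810 - 1*6969 = 810 - 6969 = -6159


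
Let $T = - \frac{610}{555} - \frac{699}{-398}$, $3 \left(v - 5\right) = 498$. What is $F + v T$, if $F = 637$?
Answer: $\frac{11035343}{14726} \approx 749.38$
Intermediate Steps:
$v = 171$ ($v = 5 + \frac{1}{3} \cdot 498 = 5 + 166 = 171$)
$T = \frac{29033}{44178}$ ($T = \left(-610\right) \frac{1}{555} - - \frac{699}{398} = - \frac{122}{111} + \frac{699}{398} = \frac{29033}{44178} \approx 0.65718$)
$F + v T = 637 + 171 \cdot \frac{29033}{44178} = 637 + \frac{1654881}{14726} = \frac{11035343}{14726}$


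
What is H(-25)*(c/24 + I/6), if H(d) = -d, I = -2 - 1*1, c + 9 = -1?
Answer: -275/12 ≈ -22.917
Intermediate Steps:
c = -10 (c = -9 - 1 = -10)
I = -3 (I = -2 - 1 = -3)
H(-25)*(c/24 + I/6) = (-1*(-25))*(-10/24 - 3/6) = 25*(-10*1/24 - 3*⅙) = 25*(-5/12 - ½) = 25*(-11/12) = -275/12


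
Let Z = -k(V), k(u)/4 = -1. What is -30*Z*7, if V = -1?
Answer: -840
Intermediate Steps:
k(u) = -4 (k(u) = 4*(-1) = -4)
Z = 4 (Z = -1*(-4) = 4)
-30*Z*7 = -30*4*7 = -120*7 = -840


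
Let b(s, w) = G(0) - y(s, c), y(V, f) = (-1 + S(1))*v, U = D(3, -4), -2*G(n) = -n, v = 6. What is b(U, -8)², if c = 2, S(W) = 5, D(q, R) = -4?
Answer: 576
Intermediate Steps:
G(n) = n/2 (G(n) = -(-1)*n/2 = n/2)
U = -4
y(V, f) = 24 (y(V, f) = (-1 + 5)*6 = 4*6 = 24)
b(s, w) = -24 (b(s, w) = (½)*0 - 1*24 = 0 - 24 = -24)
b(U, -8)² = (-24)² = 576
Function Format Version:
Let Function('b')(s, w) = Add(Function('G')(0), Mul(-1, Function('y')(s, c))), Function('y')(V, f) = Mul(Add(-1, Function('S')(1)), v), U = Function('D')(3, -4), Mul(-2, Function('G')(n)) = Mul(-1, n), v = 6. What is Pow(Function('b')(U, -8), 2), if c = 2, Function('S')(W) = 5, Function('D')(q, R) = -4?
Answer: 576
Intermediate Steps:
Function('G')(n) = Mul(Rational(1, 2), n) (Function('G')(n) = Mul(Rational(-1, 2), Mul(-1, n)) = Mul(Rational(1, 2), n))
U = -4
Function('y')(V, f) = 24 (Function('y')(V, f) = Mul(Add(-1, 5), 6) = Mul(4, 6) = 24)
Function('b')(s, w) = -24 (Function('b')(s, w) = Add(Mul(Rational(1, 2), 0), Mul(-1, 24)) = Add(0, -24) = -24)
Pow(Function('b')(U, -8), 2) = Pow(-24, 2) = 576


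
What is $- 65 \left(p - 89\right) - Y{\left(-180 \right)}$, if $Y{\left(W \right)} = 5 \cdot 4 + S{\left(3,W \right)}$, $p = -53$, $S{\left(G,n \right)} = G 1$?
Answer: $9207$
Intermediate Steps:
$S{\left(G,n \right)} = G$
$Y{\left(W \right)} = 23$ ($Y{\left(W \right)} = 5 \cdot 4 + 3 = 20 + 3 = 23$)
$- 65 \left(p - 89\right) - Y{\left(-180 \right)} = - 65 \left(-53 - 89\right) - 23 = \left(-65\right) \left(-142\right) - 23 = 9230 - 23 = 9207$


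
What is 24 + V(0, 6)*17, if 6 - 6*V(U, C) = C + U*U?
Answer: 24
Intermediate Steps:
V(U, C) = 1 - C/6 - U²/6 (V(U, C) = 1 - (C + U*U)/6 = 1 - (C + U²)/6 = 1 + (-C/6 - U²/6) = 1 - C/6 - U²/6)
24 + V(0, 6)*17 = 24 + (1 - ⅙*6 - ⅙*0²)*17 = 24 + (1 - 1 - ⅙*0)*17 = 24 + (1 - 1 + 0)*17 = 24 + 0*17 = 24 + 0 = 24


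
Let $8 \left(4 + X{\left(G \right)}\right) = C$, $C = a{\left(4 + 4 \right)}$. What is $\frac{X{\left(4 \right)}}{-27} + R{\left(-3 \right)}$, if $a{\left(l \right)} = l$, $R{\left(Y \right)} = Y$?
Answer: $- \frac{26}{9} \approx -2.8889$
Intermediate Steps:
$C = 8$ ($C = 4 + 4 = 8$)
$X{\left(G \right)} = -3$ ($X{\left(G \right)} = -4 + \frac{1}{8} \cdot 8 = -4 + 1 = -3$)
$\frac{X{\left(4 \right)}}{-27} + R{\left(-3 \right)} = - \frac{3}{-27} - 3 = \left(-3\right) \left(- \frac{1}{27}\right) - 3 = \frac{1}{9} - 3 = - \frac{26}{9}$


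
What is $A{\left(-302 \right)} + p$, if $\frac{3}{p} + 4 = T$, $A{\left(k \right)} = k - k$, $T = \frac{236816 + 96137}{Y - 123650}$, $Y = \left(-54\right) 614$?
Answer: $- \frac{156806}{320059} \approx -0.48993$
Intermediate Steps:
$Y = -33156$
$T = - \frac{332953}{156806}$ ($T = \frac{236816 + 96137}{-33156 - 123650} = \frac{332953}{-156806} = 332953 \left(- \frac{1}{156806}\right) = - \frac{332953}{156806} \approx -2.1233$)
$A{\left(k \right)} = 0$
$p = - \frac{156806}{320059}$ ($p = \frac{3}{-4 - \frac{332953}{156806}} = \frac{3}{- \frac{960177}{156806}} = 3 \left(- \frac{156806}{960177}\right) = - \frac{156806}{320059} \approx -0.48993$)
$A{\left(-302 \right)} + p = 0 - \frac{156806}{320059} = - \frac{156806}{320059}$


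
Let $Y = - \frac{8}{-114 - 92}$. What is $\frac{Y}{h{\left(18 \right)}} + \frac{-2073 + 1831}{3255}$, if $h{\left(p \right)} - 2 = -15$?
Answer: $- \frac{337058}{4358445} \approx -0.077334$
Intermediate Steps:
$h{\left(p \right)} = -13$ ($h{\left(p \right)} = 2 - 15 = -13$)
$Y = \frac{4}{103}$ ($Y = - \frac{8}{-206} = \left(-8\right) \left(- \frac{1}{206}\right) = \frac{4}{103} \approx 0.038835$)
$\frac{Y}{h{\left(18 \right)}} + \frac{-2073 + 1831}{3255} = \frac{4}{103 \left(-13\right)} + \frac{-2073 + 1831}{3255} = \frac{4}{103} \left(- \frac{1}{13}\right) - \frac{242}{3255} = - \frac{4}{1339} - \frac{242}{3255} = - \frac{337058}{4358445}$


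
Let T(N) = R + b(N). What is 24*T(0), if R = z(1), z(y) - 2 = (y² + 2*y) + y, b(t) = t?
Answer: 144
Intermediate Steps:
z(y) = 2 + y² + 3*y (z(y) = 2 + ((y² + 2*y) + y) = 2 + (y² + 3*y) = 2 + y² + 3*y)
R = 6 (R = 2 + 1² + 3*1 = 2 + 1 + 3 = 6)
T(N) = 6 + N
24*T(0) = 24*(6 + 0) = 24*6 = 144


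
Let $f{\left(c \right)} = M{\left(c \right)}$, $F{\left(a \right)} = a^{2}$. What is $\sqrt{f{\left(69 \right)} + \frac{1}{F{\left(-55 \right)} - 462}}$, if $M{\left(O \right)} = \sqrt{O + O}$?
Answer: $\frac{\sqrt{2563 + 6568969 \sqrt{138}}}{2563} \approx 3.4275$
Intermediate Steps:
$M{\left(O \right)} = \sqrt{2} \sqrt{O}$ ($M{\left(O \right)} = \sqrt{2 O} = \sqrt{2} \sqrt{O}$)
$f{\left(c \right)} = \sqrt{2} \sqrt{c}$
$\sqrt{f{\left(69 \right)} + \frac{1}{F{\left(-55 \right)} - 462}} = \sqrt{\sqrt{2} \sqrt{69} + \frac{1}{\left(-55\right)^{2} - 462}} = \sqrt{\sqrt{138} + \frac{1}{3025 - 462}} = \sqrt{\sqrt{138} + \frac{1}{2563}} = \sqrt{\frac{1}{2563} + \sqrt{138}}$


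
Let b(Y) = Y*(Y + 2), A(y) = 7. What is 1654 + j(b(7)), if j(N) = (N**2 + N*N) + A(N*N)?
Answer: 9599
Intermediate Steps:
b(Y) = Y*(2 + Y)
j(N) = 7 + 2*N**2 (j(N) = (N**2 + N*N) + 7 = (N**2 + N**2) + 7 = 2*N**2 + 7 = 7 + 2*N**2)
1654 + j(b(7)) = 1654 + (7 + 2*(7*(2 + 7))**2) = 1654 + (7 + 2*(7*9)**2) = 1654 + (7 + 2*63**2) = 1654 + (7 + 2*3969) = 1654 + (7 + 7938) = 1654 + 7945 = 9599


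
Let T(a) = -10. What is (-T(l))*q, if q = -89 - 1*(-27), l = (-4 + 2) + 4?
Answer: -620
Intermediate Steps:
l = 2 (l = -2 + 4 = 2)
q = -62 (q = -89 + 27 = -62)
(-T(l))*q = -1*(-10)*(-62) = 10*(-62) = -620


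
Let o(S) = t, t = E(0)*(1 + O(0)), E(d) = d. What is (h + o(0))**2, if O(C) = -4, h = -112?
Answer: 12544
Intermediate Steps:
t = 0 (t = 0*(1 - 4) = 0*(-3) = 0)
o(S) = 0
(h + o(0))**2 = (-112 + 0)**2 = (-112)**2 = 12544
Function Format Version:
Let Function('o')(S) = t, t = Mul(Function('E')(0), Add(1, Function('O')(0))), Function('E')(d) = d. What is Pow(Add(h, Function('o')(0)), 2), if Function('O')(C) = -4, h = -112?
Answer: 12544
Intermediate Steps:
t = 0 (t = Mul(0, Add(1, -4)) = Mul(0, -3) = 0)
Function('o')(S) = 0
Pow(Add(h, Function('o')(0)), 2) = Pow(Add(-112, 0), 2) = Pow(-112, 2) = 12544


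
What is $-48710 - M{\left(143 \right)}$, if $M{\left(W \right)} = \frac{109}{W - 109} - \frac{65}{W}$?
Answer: $- \frac{18218569}{374} \approx -48713.0$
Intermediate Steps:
$M{\left(W \right)} = - \frac{65}{W} + \frac{109}{-109 + W}$ ($M{\left(W \right)} = \frac{109}{-109 + W} - \frac{65}{W} = - \frac{65}{W} + \frac{109}{-109 + W}$)
$-48710 - M{\left(143 \right)} = -48710 - \frac{7085 + 44 \cdot 143}{143 \left(-109 + 143\right)} = -48710 - \frac{7085 + 6292}{143 \cdot 34} = -48710 - \frac{1}{143} \cdot \frac{1}{34} \cdot 13377 = -48710 - \frac{1029}{374} = - \frac{18218569}{374}$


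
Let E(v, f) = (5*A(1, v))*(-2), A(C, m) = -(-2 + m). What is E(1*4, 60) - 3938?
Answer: -3918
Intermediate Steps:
A(C, m) = 2 - m
E(v, f) = -20 + 10*v (E(v, f) = (5*(2 - v))*(-2) = (10 - 5*v)*(-2) = -20 + 10*v)
E(1*4, 60) - 3938 = (-20 + 10*(1*4)) - 3938 = (-20 + 10*4) - 3938 = (-20 + 40) - 3938 = 20 - 3938 = -3918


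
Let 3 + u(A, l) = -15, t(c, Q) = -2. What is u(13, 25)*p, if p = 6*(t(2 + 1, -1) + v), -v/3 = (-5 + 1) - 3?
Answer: -2052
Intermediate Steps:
v = 21 (v = -3*((-5 + 1) - 3) = -3*(-4 - 3) = -3*(-7) = 21)
p = 114 (p = 6*(-2 + 21) = 6*19 = 114)
u(A, l) = -18 (u(A, l) = -3 - 15 = -18)
u(13, 25)*p = -18*114 = -2052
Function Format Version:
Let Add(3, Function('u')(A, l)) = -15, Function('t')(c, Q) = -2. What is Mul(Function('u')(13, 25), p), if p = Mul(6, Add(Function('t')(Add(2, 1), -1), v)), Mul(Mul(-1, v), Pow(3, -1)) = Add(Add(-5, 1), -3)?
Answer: -2052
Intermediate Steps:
v = 21 (v = Mul(-3, Add(Add(-5, 1), -3)) = Mul(-3, Add(-4, -3)) = Mul(-3, -7) = 21)
p = 114 (p = Mul(6, Add(-2, 21)) = Mul(6, 19) = 114)
Function('u')(A, l) = -18 (Function('u')(A, l) = Add(-3, -15) = -18)
Mul(Function('u')(13, 25), p) = Mul(-18, 114) = -2052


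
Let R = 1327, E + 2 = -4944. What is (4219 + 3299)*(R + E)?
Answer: -27207642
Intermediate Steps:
E = -4946 (E = -2 - 4944 = -4946)
(4219 + 3299)*(R + E) = (4219 + 3299)*(1327 - 4946) = 7518*(-3619) = -27207642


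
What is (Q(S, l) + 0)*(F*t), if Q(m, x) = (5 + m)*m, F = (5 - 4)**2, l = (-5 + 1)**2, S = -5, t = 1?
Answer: 0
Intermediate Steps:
l = 16 (l = (-4)**2 = 16)
F = 1 (F = 1**2 = 1)
Q(m, x) = m*(5 + m)
(Q(S, l) + 0)*(F*t) = (-5*(5 - 5) + 0)*(1*1) = (-5*0 + 0)*1 = (0 + 0)*1 = 0*1 = 0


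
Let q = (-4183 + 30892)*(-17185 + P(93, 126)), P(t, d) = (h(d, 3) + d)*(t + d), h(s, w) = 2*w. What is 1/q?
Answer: 1/313109607 ≈ 3.1938e-9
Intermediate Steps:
P(t, d) = (6 + d)*(d + t) (P(t, d) = (2*3 + d)*(t + d) = (6 + d)*(d + t))
q = 313109607 (q = (-4183 + 30892)*(-17185 + (126² + 6*126 + 6*93 + 126*93)) = 26709*(-17185 + (15876 + 756 + 558 + 11718)) = 26709*(-17185 + 28908) = 26709*11723 = 313109607)
1/q = 1/313109607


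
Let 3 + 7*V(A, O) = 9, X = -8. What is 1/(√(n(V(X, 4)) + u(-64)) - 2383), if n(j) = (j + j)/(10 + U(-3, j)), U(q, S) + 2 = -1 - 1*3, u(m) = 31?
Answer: -16681/39750603 - 2*√385/39750603 ≈ -0.00042063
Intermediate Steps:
V(A, O) = 6/7 (V(A, O) = -3/7 + (⅐)*9 = -3/7 + 9/7 = 6/7)
U(q, S) = -6 (U(q, S) = -2 + (-1 - 1*3) = -2 + (-1 - 3) = -2 - 4 = -6)
n(j) = j/2 (n(j) = (j + j)/(10 - 6) = (2*j)/4 = (2*j)*(¼) = j/2)
1/(√(n(V(X, 4)) + u(-64)) - 2383) = 1/(√((½)*(6/7) + 31) - 2383) = 1/(√(3/7 + 31) - 2383) = 1/(√(220/7) - 2383) = 1/(2*√385/7 - 2383) = 1/(-2383 + 2*√385/7)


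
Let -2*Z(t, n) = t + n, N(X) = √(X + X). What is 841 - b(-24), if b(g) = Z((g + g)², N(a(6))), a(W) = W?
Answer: 1993 + √3 ≈ 1994.7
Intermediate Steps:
N(X) = √2*√X (N(X) = √(2*X) = √2*√X)
Z(t, n) = -n/2 - t/2 (Z(t, n) = -(t + n)/2 = -(n + t)/2 = -n/2 - t/2)
b(g) = -√3 - 2*g² (b(g) = -√2*√6/2 - (g + g)²/2 = -√3 - 4*g²/2 = -√3 - 2*g²)
841 - b(-24) = 841 - (-√3 - 2*(-24)²) = 841 - (-√3 - 2*576) = 841 - (-√3 - 1152) = 841 - (-1152 - √3) = 841 + (1152 + √3) = 1993 + √3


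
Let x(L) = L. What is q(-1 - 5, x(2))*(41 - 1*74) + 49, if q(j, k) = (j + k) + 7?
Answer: -50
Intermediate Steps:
q(j, k) = 7 + j + k
q(-1 - 5, x(2))*(41 - 1*74) + 49 = (7 + (-1 - 5) + 2)*(41 - 1*74) + 49 = (7 - 6 + 2)*(41 - 74) + 49 = 3*(-33) + 49 = -99 + 49 = -50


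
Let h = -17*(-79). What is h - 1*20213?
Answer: -18870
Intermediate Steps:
h = 1343
h - 1*20213 = 1343 - 1*20213 = 1343 - 20213 = -18870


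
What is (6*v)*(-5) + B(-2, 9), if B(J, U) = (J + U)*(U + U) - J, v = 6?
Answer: -52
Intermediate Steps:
B(J, U) = -J + 2*U*(J + U) (B(J, U) = (J + U)*(2*U) - J = 2*U*(J + U) - J = -J + 2*U*(J + U))
(6*v)*(-5) + B(-2, 9) = (6*6)*(-5) + (-1*(-2) + 2*9**2 + 2*(-2)*9) = 36*(-5) + (2 + 2*81 - 36) = -180 + (2 + 162 - 36) = -180 + 128 = -52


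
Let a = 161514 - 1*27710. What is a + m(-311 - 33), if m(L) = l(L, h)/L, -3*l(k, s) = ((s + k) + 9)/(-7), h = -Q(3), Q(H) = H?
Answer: 483300217/3612 ≈ 1.3380e+5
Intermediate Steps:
a = 133804 (a = 161514 - 27710 = 133804)
h = -3 (h = -1*3 = -3)
l(k, s) = 3/7 + k/21 + s/21 (l(k, s) = -((s + k) + 9)/(3*(-7)) = -((k + s) + 9)*(-1)/(3*7) = -(9 + k + s)*(-1)/(3*7) = -(-9/7 - k/7 - s/7)/3 = 3/7 + k/21 + s/21)
m(L) = (2/7 + L/21)/L (m(L) = (3/7 + L/21 + (1/21)*(-3))/L = (3/7 + L/21 - 1/7)/L = (2/7 + L/21)/L)
a + m(-311 - 33) = 133804 + (6 + (-311 - 33))/(21*(-311 - 33)) = 133804 + (1/21)*(6 - 344)/(-344) = 133804 + (1/21)*(-1/344)*(-338) = 133804 + 169/3612 = 483300217/3612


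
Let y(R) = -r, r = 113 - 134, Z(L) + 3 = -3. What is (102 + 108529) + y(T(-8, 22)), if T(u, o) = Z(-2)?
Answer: 108652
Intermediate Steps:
Z(L) = -6 (Z(L) = -3 - 3 = -6)
T(u, o) = -6
r = -21
y(R) = 21 (y(R) = -1*(-21) = 21)
(102 + 108529) + y(T(-8, 22)) = (102 + 108529) + 21 = 108631 + 21 = 108652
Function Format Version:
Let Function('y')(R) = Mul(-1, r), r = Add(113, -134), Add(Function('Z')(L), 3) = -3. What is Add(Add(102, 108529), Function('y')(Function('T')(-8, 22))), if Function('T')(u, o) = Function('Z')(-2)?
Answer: 108652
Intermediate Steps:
Function('Z')(L) = -6 (Function('Z')(L) = Add(-3, -3) = -6)
Function('T')(u, o) = -6
r = -21
Function('y')(R) = 21 (Function('y')(R) = Mul(-1, -21) = 21)
Add(Add(102, 108529), Function('y')(Function('T')(-8, 22))) = Add(Add(102, 108529), 21) = Add(108631, 21) = 108652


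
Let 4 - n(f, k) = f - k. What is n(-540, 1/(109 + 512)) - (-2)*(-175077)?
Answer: -217107809/621 ≈ -3.4961e+5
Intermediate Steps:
n(f, k) = 4 + k - f (n(f, k) = 4 - (f - k) = 4 + (k - f) = 4 + k - f)
n(-540, 1/(109 + 512)) - (-2)*(-175077) = (4 + 1/(109 + 512) - 1*(-540)) - (-2)*(-175077) = (4 + 1/621 + 540) - 1*350154 = (4 + 1/621 + 540) - 350154 = 337825/621 - 350154 = -217107809/621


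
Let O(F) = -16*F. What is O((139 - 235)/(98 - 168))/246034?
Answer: -384/4305595 ≈ -8.9186e-5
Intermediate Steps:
O((139 - 235)/(98 - 168))/246034 = -16*(139 - 235)/(98 - 168)/246034 = -(-1536)/(-70)*(1/246034) = -(-1536)*(-1)/70*(1/246034) = -16*48/35*(1/246034) = -768/35*1/246034 = -384/4305595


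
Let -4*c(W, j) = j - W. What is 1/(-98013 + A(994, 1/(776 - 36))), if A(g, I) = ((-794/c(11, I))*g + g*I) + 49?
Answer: -3011430/1159378950637 ≈ -2.5975e-6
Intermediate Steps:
c(W, j) = -j/4 + W/4 (c(W, j) = -(j - W)/4 = -j/4 + W/4)
A(g, I) = 49 + I*g - 794*g/(11/4 - I/4) (A(g, I) = ((-794/(-I/4 + (¼)*11))*g + g*I) + 49 = ((-794/(-I/4 + 11/4))*g + I*g) + 49 = ((-794/(11/4 - I/4))*g + I*g) + 49 = (-794*g/(11/4 - I/4) + I*g) + 49 = (I*g - 794*g/(11/4 - I/4)) + 49 = 49 + I*g - 794*g/(11/4 - I/4))
1/(-98013 + A(994, 1/(776 - 36))) = 1/(-98013 + (3176*994 + (-11 + 1/(776 - 36))*(49 + 994/(776 - 36)))/(-11 + 1/(776 - 36))) = 1/(-98013 + (3156944 + (-11 + 1/740)*(49 + 994/740))/(-11 + 1/740)) = 1/(-98013 + (3156944 + (-11 + 1/740)*(49 + (1/740)*994))/(-11 + 1/740)) = 1/(-98013 + (3156944 - 8139*(49 + 497/370)/740)/(-8139/740)) = 1/(-98013 - 740*(3156944 - 8139/740*18627/370)/8139) = 1/(-98013 - 740*(3156944 - 151605153/273800)/8139) = 1/(-98013 - 740/8139*864219662047/273800) = 1/(-98013 - 864219662047/3011430) = 1/(-1159378950637/3011430) = -3011430/1159378950637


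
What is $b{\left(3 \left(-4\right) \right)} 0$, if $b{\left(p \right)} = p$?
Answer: $0$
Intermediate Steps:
$b{\left(3 \left(-4\right) \right)} 0 = 3 \left(-4\right) 0 = \left(-12\right) 0 = 0$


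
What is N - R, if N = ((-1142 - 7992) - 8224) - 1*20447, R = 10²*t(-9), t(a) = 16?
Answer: -39405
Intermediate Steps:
R = 1600 (R = 10²*16 = 100*16 = 1600)
N = -37805 (N = (-9134 - 8224) - 20447 = -17358 - 20447 = -37805)
N - R = -37805 - 1*1600 = -37805 - 1600 = -39405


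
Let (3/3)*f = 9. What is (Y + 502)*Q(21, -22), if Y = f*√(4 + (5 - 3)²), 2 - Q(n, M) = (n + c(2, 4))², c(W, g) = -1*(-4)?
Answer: -312746 - 11214*√2 ≈ -3.2861e+5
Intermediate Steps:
c(W, g) = 4
f = 9
Q(n, M) = 2 - (4 + n)² (Q(n, M) = 2 - (n + 4)² = 2 - (4 + n)²)
Y = 18*√2 (Y = 9*√(4 + (5 - 3)²) = 9*√(4 + 2²) = 9*√(4 + 4) = 9*√8 = 9*(2*√2) = 18*√2 ≈ 25.456)
(Y + 502)*Q(21, -22) = (18*√2 + 502)*(2 - (4 + 21)²) = (502 + 18*√2)*(2 - 1*25²) = (502 + 18*√2)*(2 - 1*625) = (502 + 18*√2)*(2 - 625) = (502 + 18*√2)*(-623) = -312746 - 11214*√2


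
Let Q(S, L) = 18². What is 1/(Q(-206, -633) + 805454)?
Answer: 1/805778 ≈ 1.2410e-6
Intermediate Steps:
Q(S, L) = 324
1/(Q(-206, -633) + 805454) = 1/(324 + 805454) = 1/805778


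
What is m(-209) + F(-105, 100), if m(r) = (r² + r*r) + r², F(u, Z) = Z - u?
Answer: 131248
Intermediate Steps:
m(r) = 3*r² (m(r) = (r² + r²) + r² = 2*r² + r² = 3*r²)
m(-209) + F(-105, 100) = 3*(-209)² + (100 - 1*(-105)) = 3*43681 + (100 + 105) = 131043 + 205 = 131248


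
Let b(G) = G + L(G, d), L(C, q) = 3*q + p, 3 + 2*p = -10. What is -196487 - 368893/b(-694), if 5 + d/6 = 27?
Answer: -16988971/87 ≈ -1.9528e+5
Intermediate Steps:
d = 132 (d = -30 + 6*27 = -30 + 162 = 132)
p = -13/2 (p = -3/2 + (1/2)*(-10) = -3/2 - 5 = -13/2 ≈ -6.5000)
L(C, q) = -13/2 + 3*q (L(C, q) = 3*q - 13/2 = -13/2 + 3*q)
b(G) = 779/2 + G (b(G) = G + (-13/2 + 3*132) = G + (-13/2 + 396) = G + 779/2 = 779/2 + G)
-196487 - 368893/b(-694) = -196487 - 368893/(779/2 - 694) = -196487 - 368893/(-609/2) = -196487 - 368893*(-2/609) = -196487 + 105398/87 = -16988971/87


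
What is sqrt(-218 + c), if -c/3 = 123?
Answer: I*sqrt(587) ≈ 24.228*I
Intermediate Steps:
c = -369 (c = -3*123 = -369)
sqrt(-218 + c) = sqrt(-218 - 369) = sqrt(-587) = I*sqrt(587)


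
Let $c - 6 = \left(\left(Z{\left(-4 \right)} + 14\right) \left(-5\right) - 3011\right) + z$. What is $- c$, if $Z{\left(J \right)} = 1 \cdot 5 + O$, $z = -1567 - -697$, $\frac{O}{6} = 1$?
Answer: $4000$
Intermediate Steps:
$O = 6$ ($O = 6 \cdot 1 = 6$)
$z = -870$ ($z = -1567 + 697 = -870$)
$Z{\left(J \right)} = 11$ ($Z{\left(J \right)} = 1 \cdot 5 + 6 = 5 + 6 = 11$)
$c = -4000$ ($c = 6 - \left(3881 - \left(11 + 14\right) \left(-5\right)\right) = 6 + \left(\left(25 \left(-5\right) - 3011\right) - 870\right) = 6 - 4006 = -4000$)
$- c = \left(-1\right) \left(-4000\right) = 4000$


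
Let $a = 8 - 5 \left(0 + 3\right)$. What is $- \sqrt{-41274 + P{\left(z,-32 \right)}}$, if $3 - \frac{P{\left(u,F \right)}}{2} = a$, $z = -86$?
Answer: $- i \sqrt{41254} \approx - 203.11 i$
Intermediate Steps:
$a = -7$ ($a = 8 - 15 = -7$)
$P{\left(u,F \right)} = 20$ ($P{\left(u,F \right)} = 6 - -14 = 6 + 14 = 20$)
$- \sqrt{-41274 + P{\left(z,-32 \right)}} = - \sqrt{-41274 + 20} = - \sqrt{-41254} = - i \sqrt{41254}$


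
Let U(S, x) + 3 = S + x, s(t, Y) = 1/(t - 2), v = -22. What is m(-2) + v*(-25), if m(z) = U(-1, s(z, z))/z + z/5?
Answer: 22069/40 ≈ 551.72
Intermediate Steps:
s(t, Y) = 1/(-2 + t)
U(S, x) = -3 + S + x (U(S, x) = -3 + (S + x) = -3 + S + x)
m(z) = z/5 + (-4 + 1/(-2 + z))/z (m(z) = (-3 - 1 + 1/(-2 + z))/z + z/5 = (-4 + 1/(-2 + z))/z + z*(⅕) = (-4 + 1/(-2 + z))/z + z/5 = z/5 + (-4 + 1/(-2 + z))/z)
m(-2) + v*(-25) = (⅕)*(45 - 20*(-2) + (-2)²*(-2 - 2))/(-2*(-2 - 2)) - 22*(-25) = (⅕)*(-½)*(45 + 40 + 4*(-4))/(-4) + 550 = (⅕)*(-½)*(-¼)*(45 + 40 - 16) + 550 = (⅕)*(-½)*(-¼)*69 + 550 = 69/40 + 550 = 22069/40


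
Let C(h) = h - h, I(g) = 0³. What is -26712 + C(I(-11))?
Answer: -26712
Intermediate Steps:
I(g) = 0
C(h) = 0
-26712 + C(I(-11)) = -26712 + 0 = -26712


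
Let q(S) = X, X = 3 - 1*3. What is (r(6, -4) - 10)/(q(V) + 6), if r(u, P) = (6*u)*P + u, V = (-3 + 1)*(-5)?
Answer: -74/3 ≈ -24.667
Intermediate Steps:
V = 10 (V = -2*(-5) = 10)
X = 0 (X = 3 - 3 = 0)
q(S) = 0
r(u, P) = u + 6*P*u (r(u, P) = 6*P*u + u = u + 6*P*u)
(r(6, -4) - 10)/(q(V) + 6) = (6*(1 + 6*(-4)) - 10)/(0 + 6) = (6*(1 - 24) - 10)/6 = (6*(-23) - 10)/6 = (-138 - 10)/6 = (⅙)*(-148) = -74/3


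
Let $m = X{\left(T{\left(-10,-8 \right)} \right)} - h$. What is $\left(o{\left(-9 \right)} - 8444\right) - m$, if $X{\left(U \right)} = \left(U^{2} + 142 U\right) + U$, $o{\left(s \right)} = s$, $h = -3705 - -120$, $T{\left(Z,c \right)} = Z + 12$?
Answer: $-12328$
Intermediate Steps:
$T{\left(Z,c \right)} = 12 + Z$
$h = -3585$ ($h = -3705 + 120 = -3585$)
$X{\left(U \right)} = U^{2} + 143 U$
$m = 3875$ ($m = \left(12 - 10\right) \left(143 + \left(12 - 10\right)\right) - -3585 = 2 \left(143 + 2\right) + 3585 = 2 \cdot 145 + 3585 = 290 + 3585 = 3875$)
$\left(o{\left(-9 \right)} - 8444\right) - m = \left(-9 - 8444\right) - 3875 = -8453 - 3875 = -12328$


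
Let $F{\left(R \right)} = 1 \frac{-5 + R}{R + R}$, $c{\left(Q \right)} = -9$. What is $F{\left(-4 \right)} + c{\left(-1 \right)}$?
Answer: $- \frac{63}{8} \approx -7.875$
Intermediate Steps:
$F{\left(R \right)} = \frac{-5 + R}{2 R}$ ($F{\left(R \right)} = 1 \frac{-5 + R}{2 R} = \frac{-5 + R}{2 R}$)
$F{\left(-4 \right)} + c{\left(-1 \right)} = \frac{-5 - 4}{2 \left(-4\right)} - 9 = \frac{1}{2} \left(- \frac{1}{4}\right) \left(-9\right) - 9 = \frac{9}{8} - 9 = - \frac{63}{8}$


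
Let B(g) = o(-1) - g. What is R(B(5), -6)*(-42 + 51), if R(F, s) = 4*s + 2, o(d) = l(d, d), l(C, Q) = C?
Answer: -198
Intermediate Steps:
o(d) = d
B(g) = -1 - g
R(F, s) = 2 + 4*s
R(B(5), -6)*(-42 + 51) = (2 + 4*(-6))*(-42 + 51) = (2 - 24)*9 = -22*9 = -198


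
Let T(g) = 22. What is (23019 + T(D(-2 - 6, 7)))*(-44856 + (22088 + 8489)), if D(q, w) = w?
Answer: -329002439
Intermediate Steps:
(23019 + T(D(-2 - 6, 7)))*(-44856 + (22088 + 8489)) = (23019 + 22)*(-44856 + (22088 + 8489)) = 23041*(-44856 + 30577) = 23041*(-14279) = -329002439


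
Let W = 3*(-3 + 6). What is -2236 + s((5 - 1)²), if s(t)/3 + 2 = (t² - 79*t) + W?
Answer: -5239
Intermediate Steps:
W = 9 (W = 3*3 = 9)
s(t) = 21 - 237*t + 3*t² (s(t) = -6 + 3*((t² - 79*t) + 9) = -6 + 3*(9 + t² - 79*t) = -6 + (27 - 237*t + 3*t²) = 21 - 237*t + 3*t²)
-2236 + s((5 - 1)²) = -2236 + (21 - 237*(5 - 1)² + 3*((5 - 1)²)²) = -2236 + (21 - 237*4² + 3*(4²)²) = -2236 + (21 - 237*16 + 3*16²) = -2236 + (21 - 3792 + 3*256) = -2236 + (21 - 3792 + 768) = -2236 - 3003 = -5239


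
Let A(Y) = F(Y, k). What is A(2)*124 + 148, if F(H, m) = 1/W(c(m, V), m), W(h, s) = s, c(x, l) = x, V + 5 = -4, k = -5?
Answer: 616/5 ≈ 123.20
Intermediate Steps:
V = -9 (V = -5 - 4 = -9)
F(H, m) = 1/m
A(Y) = -⅕ (A(Y) = 1/(-5) = -⅕)
A(2)*124 + 148 = -⅕*124 + 148 = -124/5 + 148 = 616/5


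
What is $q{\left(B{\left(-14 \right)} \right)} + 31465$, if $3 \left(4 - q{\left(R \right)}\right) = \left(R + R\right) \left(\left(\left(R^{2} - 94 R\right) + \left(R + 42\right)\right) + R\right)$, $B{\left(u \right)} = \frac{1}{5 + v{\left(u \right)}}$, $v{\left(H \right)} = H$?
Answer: $\frac{68831165}{2187} \approx 31473.0$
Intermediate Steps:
$B{\left(u \right)} = \frac{1}{5 + u}$
$q{\left(R \right)} = 4 - \frac{2 R \left(42 + R^{2} - 92 R\right)}{3}$ ($q{\left(R \right)} = 4 - \frac{\left(R + R\right) \left(\left(\left(R^{2} - 94 R\right) + \left(R + 42\right)\right) + R\right)}{3} = 4 - \frac{2 R \left(\left(\left(R^{2} - 94 R\right) + \left(42 + R\right)\right) + R\right)}{3} = 4 - \frac{2 R \left(\left(42 + R^{2} - 93 R\right) + R\right)}{3} = 4 - \frac{2 R \left(42 + R^{2} - 92 R\right)}{3}$)
$q{\left(B{\left(-14 \right)} \right)} + 31465 = \left(4 - \frac{28}{5 - 14} - \frac{2 \left(\frac{1}{5 - 14}\right)^{3}}{3} + \frac{184 \left(\frac{1}{5 - 14}\right)^{2}}{3}\right) + 31465 = \left(4 - \frac{28}{-9} - \frac{2 \left(\frac{1}{-9}\right)^{3}}{3} + \frac{184 \left(\frac{1}{-9}\right)^{2}}{3}\right) + 31465 = \left(4 - - \frac{28}{9} - \frac{2 \left(- \frac{1}{9}\right)^{3}}{3} + \frac{184 \left(- \frac{1}{9}\right)^{2}}{3}\right) + 31465 = \left(4 + \frac{28}{9} - - \frac{2}{2187} + \frac{184}{3} \cdot \frac{1}{81}\right) + 31465 = \left(4 + \frac{28}{9} + \frac{2}{2187} + \frac{184}{243}\right) + 31465 = \frac{17210}{2187} + 31465 = \frac{68831165}{2187}$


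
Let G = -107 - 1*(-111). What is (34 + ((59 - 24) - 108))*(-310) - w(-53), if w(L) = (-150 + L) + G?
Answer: 12289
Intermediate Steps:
G = 4 (G = -107 + 111 = 4)
w(L) = -146 + L (w(L) = (-150 + L) + 4 = -146 + L)
(34 + ((59 - 24) - 108))*(-310) - w(-53) = (34 + ((59 - 24) - 108))*(-310) - (-146 - 53) = (34 + (35 - 108))*(-310) - 1*(-199) = (34 - 73)*(-310) + 199 = -39*(-310) + 199 = 12090 + 199 = 12289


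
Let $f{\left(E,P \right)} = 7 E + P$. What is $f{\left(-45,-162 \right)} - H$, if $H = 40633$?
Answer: $-41110$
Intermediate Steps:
$f{\left(E,P \right)} = P + 7 E$
$f{\left(-45,-162 \right)} - H = \left(-162 + 7 \left(-45\right)\right) - 40633 = \left(-162 - 315\right) - 40633 = -477 - 40633 = -41110$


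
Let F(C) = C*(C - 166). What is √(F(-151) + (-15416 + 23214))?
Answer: 3*√6185 ≈ 235.93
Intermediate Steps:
F(C) = C*(-166 + C)
√(F(-151) + (-15416 + 23214)) = √(-151*(-166 - 151) + (-15416 + 23214)) = √(-151*(-317) + 7798) = √(47867 + 7798) = √55665 = 3*√6185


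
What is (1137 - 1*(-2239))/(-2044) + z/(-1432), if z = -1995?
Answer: -189163/731752 ≈ -0.25851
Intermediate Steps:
(1137 - 1*(-2239))/(-2044) + z/(-1432) = (1137 - 1*(-2239))/(-2044) - 1995/(-1432) = (1137 + 2239)*(-1/2044) - 1995*(-1/1432) = 3376*(-1/2044) + 1995/1432 = -844/511 + 1995/1432 = -189163/731752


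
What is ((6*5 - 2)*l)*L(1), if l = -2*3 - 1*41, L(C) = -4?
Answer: 5264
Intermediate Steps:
l = -47 (l = -6 - 41 = -47)
((6*5 - 2)*l)*L(1) = ((6*5 - 2)*(-47))*(-4) = ((30 - 2)*(-47))*(-4) = (28*(-47))*(-4) = -1316*(-4) = 5264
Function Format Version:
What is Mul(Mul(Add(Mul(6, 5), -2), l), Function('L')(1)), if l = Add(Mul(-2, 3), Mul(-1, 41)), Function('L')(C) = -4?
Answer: 5264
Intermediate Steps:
l = -47 (l = Add(-6, -41) = -47)
Mul(Mul(Add(Mul(6, 5), -2), l), Function('L')(1)) = Mul(Mul(Add(Mul(6, 5), -2), -47), -4) = Mul(Mul(Add(30, -2), -47), -4) = Mul(Mul(28, -47), -4) = Mul(-1316, -4) = 5264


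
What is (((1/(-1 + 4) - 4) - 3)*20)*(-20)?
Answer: 8000/3 ≈ 2666.7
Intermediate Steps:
(((1/(-1 + 4) - 4) - 3)*20)*(-20) = (((1/3 - 4) - 3)*20)*(-20) = ((-11/3 - 3)*20)*(-20) = -20/3*20*(-20) = -400/3*(-20) = 8000/3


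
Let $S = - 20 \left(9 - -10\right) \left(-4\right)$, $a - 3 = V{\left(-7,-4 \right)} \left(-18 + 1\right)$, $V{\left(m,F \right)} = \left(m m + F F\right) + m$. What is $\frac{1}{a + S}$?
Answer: $\frac{1}{537} \approx 0.0018622$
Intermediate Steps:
$V{\left(m,F \right)} = m + F^{2} + m^{2}$ ($V{\left(m,F \right)} = \left(m^{2} + F^{2}\right) + m = \left(F^{2} + m^{2}\right) + m = m + F^{2} + m^{2}$)
$a = -983$ ($a = 3 + \left(-7 + \left(-4\right)^{2} + \left(-7\right)^{2}\right) \left(-18 + 1\right) = 3 + \left(-7 + 16 + 49\right) \left(-17\right) = 3 + 58 \left(-17\right) = 3 - 986 = -983$)
$S = 1520$ ($S = - 20 \left(9 + 10\right) \left(-4\right) = \left(-20\right) 19 \left(-4\right) = \left(-380\right) \left(-4\right) = 1520$)
$\frac{1}{a + S} = \frac{1}{-983 + 1520} = \frac{1}{537}$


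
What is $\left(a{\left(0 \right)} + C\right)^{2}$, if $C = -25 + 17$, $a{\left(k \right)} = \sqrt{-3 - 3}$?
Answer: $\left(8 - i \sqrt{6}\right)^{2} \approx 58.0 - 39.192 i$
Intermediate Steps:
$a{\left(k \right)} = i \sqrt{6}$ ($a{\left(k \right)} = \sqrt{-6} = i \sqrt{6}$)
$C = -8$
$\left(a{\left(0 \right)} + C\right)^{2} = \left(i \sqrt{6} - 8\right)^{2} = \left(-8 + i \sqrt{6}\right)^{2}$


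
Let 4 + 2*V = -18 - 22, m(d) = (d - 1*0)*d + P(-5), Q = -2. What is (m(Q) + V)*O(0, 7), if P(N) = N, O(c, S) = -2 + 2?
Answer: 0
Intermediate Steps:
O(c, S) = 0
m(d) = -5 + d² (m(d) = (d - 1*0)*d - 5 = (d + 0)*d - 5 = d*d - 5 = d² - 5 = -5 + d²)
V = -22 (V = -2 + (-18 - 22)/2 = -2 + (½)*(-40) = -2 - 20 = -22)
(m(Q) + V)*O(0, 7) = ((-5 + (-2)²) - 22)*0 = ((-5 + 4) - 22)*0 = (-1 - 22)*0 = -23*0 = 0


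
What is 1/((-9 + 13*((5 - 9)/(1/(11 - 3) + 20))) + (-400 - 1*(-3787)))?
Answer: 161/543442 ≈ 0.00029626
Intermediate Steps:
1/((-9 + 13*((5 - 9)/(1/(11 - 3) + 20))) + (-400 - 1*(-3787))) = 1/((-9 + 13*(-4/(1/8 + 20))) + (-400 + 3787)) = 1/((-9 + 13*(-4/(1/8 + 20))) + 3387) = 1/((-9 + 13*(-4/161/8)) + 3387) = 1/((-9 + 13*(-4*8/161)) + 3387) = 1/((-9 + 13*(-32/161)) + 3387) = 1/((-9 - 416/161) + 3387) = 1/(-1865/161 + 3387) = 1/(543442/161) = 161/543442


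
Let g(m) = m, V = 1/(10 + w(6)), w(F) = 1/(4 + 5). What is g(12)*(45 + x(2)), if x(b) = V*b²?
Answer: 49572/91 ≈ 544.75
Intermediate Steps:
w(F) = ⅑ (w(F) = 1/9 = ⅑)
V = 9/91 (V = 1/(10 + ⅑) = 1/(91/9) = 9/91 ≈ 0.098901)
x(b) = 9*b²/91
g(12)*(45 + x(2)) = 12*(45 + (9/91)*2²) = 12*(45 + (9/91)*4) = 12*(45 + 36/91) = 12*(4131/91) = 49572/91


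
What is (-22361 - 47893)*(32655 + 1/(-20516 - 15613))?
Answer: -27628380624492/12043 ≈ -2.2941e+9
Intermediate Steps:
(-22361 - 47893)*(32655 + 1/(-20516 - 15613)) = -70254*(32655 + 1/(-36129)) = -70254*(32655 - 1/36129) = -70254*1179792494/36129 = -27628380624492/12043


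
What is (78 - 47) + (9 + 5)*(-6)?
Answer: -53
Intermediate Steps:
(78 - 47) + (9 + 5)*(-6) = 31 + 14*(-6) = 31 - 84 = -53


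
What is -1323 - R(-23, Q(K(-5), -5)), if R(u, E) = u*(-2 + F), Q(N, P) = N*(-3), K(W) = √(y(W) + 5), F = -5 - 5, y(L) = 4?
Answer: -1599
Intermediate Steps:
F = -10
K(W) = 3 (K(W) = √(4 + 5) = √9 = 3)
Q(N, P) = -3*N
R(u, E) = -12*u (R(u, E) = u*(-2 - 10) = u*(-12) = -12*u)
-1323 - R(-23, Q(K(-5), -5)) = -1323 - (-12)*(-23) = -1323 - 1*276 = -1323 - 276 = -1599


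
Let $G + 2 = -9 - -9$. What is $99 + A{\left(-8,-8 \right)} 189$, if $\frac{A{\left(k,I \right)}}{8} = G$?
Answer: $-2925$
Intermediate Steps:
$G = -2$ ($G = -2 - 0 = -2 + \left(-9 + 9\right) = -2 + 0 = -2$)
$A{\left(k,I \right)} = -16$ ($A{\left(k,I \right)} = 8 \left(-2\right) = -16$)
$99 + A{\left(-8,-8 \right)} 189 = 99 - 3024 = -2925$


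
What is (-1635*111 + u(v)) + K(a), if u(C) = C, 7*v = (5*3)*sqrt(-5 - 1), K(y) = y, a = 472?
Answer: -181013 + 15*I*sqrt(6)/7 ≈ -1.8101e+5 + 5.2489*I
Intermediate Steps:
v = 15*I*sqrt(6)/7 (v = ((5*3)*sqrt(-5 - 1))/7 = (15*sqrt(-6))/7 = (15*(I*sqrt(6)))/7 = (15*I*sqrt(6))/7 = 15*I*sqrt(6)/7 ≈ 5.2489*I)
(-1635*111 + u(v)) + K(a) = (-1635*111 + 15*I*sqrt(6)/7) + 472 = (-181485 + 15*I*sqrt(6)/7) + 472 = -181013 + 15*I*sqrt(6)/7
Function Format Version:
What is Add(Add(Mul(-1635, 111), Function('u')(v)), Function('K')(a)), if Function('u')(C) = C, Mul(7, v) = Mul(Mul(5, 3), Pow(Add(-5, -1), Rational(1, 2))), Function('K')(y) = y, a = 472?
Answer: Add(-181013, Mul(Rational(15, 7), I, Pow(6, Rational(1, 2)))) ≈ Add(-1.8101e+5, Mul(5.2489, I))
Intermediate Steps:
v = Mul(Rational(15, 7), I, Pow(6, Rational(1, 2))) (v = Mul(Rational(1, 7), Mul(Mul(5, 3), Pow(Add(-5, -1), Rational(1, 2)))) = Mul(Rational(1, 7), Mul(15, Pow(-6, Rational(1, 2)))) = Mul(Rational(1, 7), Mul(15, Mul(I, Pow(6, Rational(1, 2))))) = Mul(Rational(1, 7), Mul(15, I, Pow(6, Rational(1, 2)))) = Mul(Rational(15, 7), I, Pow(6, Rational(1, 2))) ≈ Mul(5.2489, I))
Add(Add(Mul(-1635, 111), Function('u')(v)), Function('K')(a)) = Add(Add(Mul(-1635, 111), Mul(Rational(15, 7), I, Pow(6, Rational(1, 2)))), 472) = Add(Add(-181485, Mul(Rational(15, 7), I, Pow(6, Rational(1, 2)))), 472) = Add(-181013, Mul(Rational(15, 7), I, Pow(6, Rational(1, 2))))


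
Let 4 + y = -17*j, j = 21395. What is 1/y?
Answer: -1/363719 ≈ -2.7494e-6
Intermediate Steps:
y = -363719 (y = -4 - 17*21395 = -4 - 363715 = -363719)
1/y = 1/(-363719) = -1/363719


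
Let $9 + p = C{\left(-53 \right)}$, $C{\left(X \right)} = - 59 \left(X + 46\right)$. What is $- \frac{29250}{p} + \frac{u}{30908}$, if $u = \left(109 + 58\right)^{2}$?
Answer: $- \frac{223197961}{3121708} \approx -71.499$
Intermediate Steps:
$C{\left(X \right)} = -2714 - 59 X$ ($C{\left(X \right)} = - 59 \left(46 + X\right) = -2714 - 59 X$)
$p = 404$ ($p = -9 - -413 = -9 + \left(-2714 + 3127\right) = -9 + 413 = 404$)
$u = 27889$ ($u = 167^{2} = 27889$)
$- \frac{29250}{p} + \frac{u}{30908} = - \frac{29250}{404} + \frac{27889}{30908} = \left(-29250\right) \frac{1}{404} + 27889 \cdot \frac{1}{30908} = - \frac{14625}{202} + \frac{27889}{30908} = - \frac{223197961}{3121708}$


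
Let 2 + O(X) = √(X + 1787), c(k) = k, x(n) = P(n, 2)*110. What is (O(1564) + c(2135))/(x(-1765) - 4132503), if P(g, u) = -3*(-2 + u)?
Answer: -237/459167 - √3351/4132503 ≈ -0.00053016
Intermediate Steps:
P(g, u) = 6 - 3*u
x(n) = 0 (x(n) = (6 - 3*2)*110 = (6 - 6)*110 = 0*110 = 0)
O(X) = -2 + √(1787 + X) (O(X) = -2 + √(X + 1787) = -2 + √(1787 + X))
(O(1564) + c(2135))/(x(-1765) - 4132503) = ((-2 + √(1787 + 1564)) + 2135)/(0 - 4132503) = ((-2 + √3351) + 2135)/(-4132503) = (2133 + √3351)*(-1/4132503) = -237/459167 - √3351/4132503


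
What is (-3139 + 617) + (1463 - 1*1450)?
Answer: -2509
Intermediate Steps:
(-3139 + 617) + (1463 - 1*1450) = -2522 + (1463 - 1450) = -2522 + 13 = -2509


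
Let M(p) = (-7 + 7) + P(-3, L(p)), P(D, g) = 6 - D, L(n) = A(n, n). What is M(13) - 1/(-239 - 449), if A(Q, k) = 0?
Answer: 6193/688 ≈ 9.0014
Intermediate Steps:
L(n) = 0
M(p) = 9 (M(p) = (-7 + 7) + (6 - 1*(-3)) = 0 + (6 + 3) = 0 + 9 = 9)
M(13) - 1/(-239 - 449) = 9 - 1/(-239 - 449) = 9 - 1/(-688) = 9 - 1*(-1/688) = 9 + 1/688 = 6193/688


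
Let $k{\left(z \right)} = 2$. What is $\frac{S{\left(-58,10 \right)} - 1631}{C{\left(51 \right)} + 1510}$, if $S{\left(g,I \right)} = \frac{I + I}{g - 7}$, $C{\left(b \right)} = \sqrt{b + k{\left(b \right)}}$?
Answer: $- \frac{32022570}{29640611} + \frac{21207 \sqrt{53}}{29640611} \approx -1.0752$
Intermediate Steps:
$C{\left(b \right)} = \sqrt{2 + b}$ ($C{\left(b \right)} = \sqrt{b + 2} = \sqrt{2 + b}$)
$S{\left(g,I \right)} = \frac{2 I}{-7 + g}$
$\frac{S{\left(-58,10 \right)} - 1631}{C{\left(51 \right)} + 1510} = \frac{2 \cdot 10 \frac{1}{-7 - 58} - 1631}{\sqrt{2 + 51} + 1510} = \frac{2 \cdot 10 \frac{1}{-65} - 1631}{\sqrt{53} + 1510} = \frac{2 \cdot 10 \left(- \frac{1}{65}\right) - 1631}{1510 + \sqrt{53}} = \frac{- \frac{4}{13} - 1631}{1510 + \sqrt{53}} = - \frac{21207}{13 \left(1510 + \sqrt{53}\right)}$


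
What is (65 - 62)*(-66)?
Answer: -198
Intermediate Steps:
(65 - 62)*(-66) = 3*(-66) = -198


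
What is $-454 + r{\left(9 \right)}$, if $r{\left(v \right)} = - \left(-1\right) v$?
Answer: $-445$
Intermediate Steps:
$r{\left(v \right)} = v$
$-454 + r{\left(9 \right)} = -454 + 9 = -445$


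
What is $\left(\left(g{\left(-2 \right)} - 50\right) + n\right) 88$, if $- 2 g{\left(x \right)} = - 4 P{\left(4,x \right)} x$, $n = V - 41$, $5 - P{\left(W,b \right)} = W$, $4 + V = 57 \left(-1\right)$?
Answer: $-13728$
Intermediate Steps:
$V = -61$ ($V = -4 + 57 \left(-1\right) = -4 - 57 = -61$)
$P{\left(W,b \right)} = 5 - W$
$n = -102$ ($n = -61 - 41 = -102$)
$g{\left(x \right)} = 2 x$ ($g{\left(x \right)} = - \frac{- 4 \left(5 - 4\right) x}{2} = - \frac{\left(-4\right) 1 x}{2} = - \frac{\left(-4\right) x}{2} = 2 x$)
$\left(\left(g{\left(-2 \right)} - 50\right) + n\right) 88 = \left(\left(2 \left(-2\right) - 50\right) - 102\right) 88 = \left(\left(-4 - 50\right) - 102\right) 88 = \left(-54 - 102\right) 88 = \left(-156\right) 88 = -13728$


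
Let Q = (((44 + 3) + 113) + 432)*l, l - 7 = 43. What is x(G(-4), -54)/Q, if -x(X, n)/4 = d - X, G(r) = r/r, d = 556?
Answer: -3/40 ≈ -0.075000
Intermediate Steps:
l = 50 (l = 7 + 43 = 50)
G(r) = 1
x(X, n) = -2224 + 4*X (x(X, n) = -4*(556 - X) = -2224 + 4*X)
Q = 29600 (Q = (((44 + 3) + 113) + 432)*50 = ((47 + 113) + 432)*50 = (160 + 432)*50 = 592*50 = 29600)
x(G(-4), -54)/Q = (-2224 + 4*1)/29600 = (-2224 + 4)*(1/29600) = -2220*1/29600 = -3/40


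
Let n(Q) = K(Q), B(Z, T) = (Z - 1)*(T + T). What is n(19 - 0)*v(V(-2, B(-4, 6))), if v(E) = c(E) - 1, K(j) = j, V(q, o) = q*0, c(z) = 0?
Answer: -19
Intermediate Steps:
B(Z, T) = 2*T*(-1 + Z) (B(Z, T) = (-1 + Z)*(2*T) = 2*T*(-1 + Z))
V(q, o) = 0
n(Q) = Q
v(E) = -1 (v(E) = 0 - 1 = -1)
n(19 - 0)*v(V(-2, B(-4, 6))) = (19 - 0)*(-1) = (19 - 1*0)*(-1) = (19 + 0)*(-1) = 19*(-1) = -19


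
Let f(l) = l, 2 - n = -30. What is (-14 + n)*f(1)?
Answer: 18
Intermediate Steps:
n = 32 (n = 2 - 1*(-30) = 2 + 30 = 32)
(-14 + n)*f(1) = (-14 + 32)*1 = 18*1 = 18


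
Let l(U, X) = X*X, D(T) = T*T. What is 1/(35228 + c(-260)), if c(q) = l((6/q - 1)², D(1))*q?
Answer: 1/34968 ≈ 2.8598e-5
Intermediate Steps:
D(T) = T²
l(U, X) = X²
c(q) = q (c(q) = (1²)²*q = 1²*q = 1*q = q)
1/(35228 + c(-260)) = 1/(35228 - 260) = 1/34968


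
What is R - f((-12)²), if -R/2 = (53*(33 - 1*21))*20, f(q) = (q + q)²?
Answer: -108384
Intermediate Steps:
f(q) = 4*q² (f(q) = (2*q)² = 4*q²)
R = -25440 (R = -2*53*(33 - 1*21)*20 = -2*53*(33 - 21)*20 = -2*53*12*20 = -1272*20 = -2*12720 = -25440)
R - f((-12)²) = -25440 - 4*((-12)²)² = -25440 - 4*144² = -25440 - 4*20736 = -25440 - 1*82944 = -25440 - 82944 = -108384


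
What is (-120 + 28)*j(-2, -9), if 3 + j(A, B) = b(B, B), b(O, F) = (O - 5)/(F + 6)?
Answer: -460/3 ≈ -153.33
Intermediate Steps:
b(O, F) = (-5 + O)/(6 + F)
j(A, B) = -3 + (-5 + B)/(6 + B)
(-120 + 28)*j(-2, -9) = (-120 + 28)*((-23 - 2*(-9))/(6 - 9)) = -92*(-23 + 18)/(-3) = -(-92)*(-5)/3 = -92*5/3 = -460/3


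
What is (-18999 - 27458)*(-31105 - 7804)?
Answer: 1807595413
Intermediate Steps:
(-18999 - 27458)*(-31105 - 7804) = -46457*(-38909) = 1807595413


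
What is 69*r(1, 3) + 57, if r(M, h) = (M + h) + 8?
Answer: 885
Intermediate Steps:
r(M, h) = 8 + M + h
69*r(1, 3) + 57 = 69*(8 + 1 + 3) + 57 = 69*12 + 57 = 828 + 57 = 885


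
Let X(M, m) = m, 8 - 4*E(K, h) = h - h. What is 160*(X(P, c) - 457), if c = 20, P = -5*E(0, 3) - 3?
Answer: -69920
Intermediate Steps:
E(K, h) = 2 (E(K, h) = 2 - (h - h)/4 = 2 - ¼*0 = 2 + 0 = 2)
P = -13 (P = -5*2 - 3 = -10 - 3 = -13)
160*(X(P, c) - 457) = 160*(20 - 457) = 160*(-437) = -69920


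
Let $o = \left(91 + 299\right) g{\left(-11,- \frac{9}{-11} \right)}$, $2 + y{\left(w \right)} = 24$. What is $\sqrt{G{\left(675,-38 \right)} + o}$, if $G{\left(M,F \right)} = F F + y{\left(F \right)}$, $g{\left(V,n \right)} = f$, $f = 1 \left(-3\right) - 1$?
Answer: $i \sqrt{94} \approx 9.6954 i$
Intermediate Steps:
$f = -4$ ($f = -3 - 1 = -4$)
$y{\left(w \right)} = 22$ ($y{\left(w \right)} = -2 + 24 = 22$)
$g{\left(V,n \right)} = -4$
$G{\left(M,F \right)} = 22 + F^{2}$ ($G{\left(M,F \right)} = F F + 22 = F^{2} + 22 = 22 + F^{2}$)
$o = -1560$ ($o = \left(91 + 299\right) \left(-4\right) = 390 \left(-4\right) = -1560$)
$\sqrt{G{\left(675,-38 \right)} + o} = \sqrt{\left(22 + \left(-38\right)^{2}\right) - 1560} = \sqrt{\left(22 + 1444\right) - 1560} = \sqrt{1466 - 1560} = \sqrt{-94} = i \sqrt{94}$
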